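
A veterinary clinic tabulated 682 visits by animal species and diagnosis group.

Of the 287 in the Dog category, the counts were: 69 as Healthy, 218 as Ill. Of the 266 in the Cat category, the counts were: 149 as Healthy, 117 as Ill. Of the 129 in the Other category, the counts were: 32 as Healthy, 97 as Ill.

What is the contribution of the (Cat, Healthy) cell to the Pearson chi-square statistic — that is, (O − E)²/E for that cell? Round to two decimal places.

27.19

Row total (Cat) = 266; column total (Healthy) = 250; N = 682.
Expected count E = 266 × 250 / 682 = 97.507.
Contribution = (O − E)²/E = (149 − 97.507)² / 97.507 = 27.19.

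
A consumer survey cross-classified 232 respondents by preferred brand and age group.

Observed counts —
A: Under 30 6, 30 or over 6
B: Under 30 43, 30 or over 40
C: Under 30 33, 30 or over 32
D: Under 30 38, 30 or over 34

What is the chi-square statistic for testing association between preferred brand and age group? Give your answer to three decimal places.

0.070

Row totals: 12, 83, 65, 72. Column totals: 120, 112. Grand total N = 232.
Expected counts (row total × column total / N):
  A, Under 30: 12×120/232 = 6.2069
  A, 30 or over: 12×112/232 = 5.7931
  B, Under 30: 83×120/232 = 42.9310
  B, 30 or over: 83×112/232 = 40.0690
  C, Under 30: 65×120/232 = 33.6207
  C, 30 or over: 65×112/232 = 31.3793
  D, Under 30: 72×120/232 = 37.2414
  D, 30 or over: 72×112/232 = 34.7586
Contributions (O − E)²/E:
  (6 − 6.2069)²/6.2069 = 0.0069
  (6 − 5.7931)²/5.7931 = 0.0074
  (43 − 42.9310)²/42.9310 = 0.0001
  (40 − 40.0690)²/40.0690 = 0.0001
  (33 − 33.6207)²/33.6207 = 0.0115
  (32 − 31.3793)²/31.3793 = 0.0123
  (38 − 37.2414)²/37.2414 = 0.0155
  (34 − 34.7586)²/34.7586 = 0.0166
χ² = 0.0069 + 0.0074 + 0.0001 + 0.0001 + 0.0115 + 0.0123 + 0.0155 + 0.0166 = 0.070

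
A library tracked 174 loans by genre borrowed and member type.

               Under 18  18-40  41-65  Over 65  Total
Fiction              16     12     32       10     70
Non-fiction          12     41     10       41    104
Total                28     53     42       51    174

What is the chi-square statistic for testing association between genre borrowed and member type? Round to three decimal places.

41.757

Grand total N = 174.
Expected counts (row total × column total / N):
  Fiction, Under 18: 70×28/174 = 11.2644
  Fiction, 18-40: 70×53/174 = 21.3218
  Fiction, 41-65: 70×42/174 = 16.8966
  Fiction, Over 65: 70×51/174 = 20.5172
  Non-fiction, Under 18: 104×28/174 = 16.7356
  Non-fiction, 18-40: 104×53/174 = 31.6782
  Non-fiction, 41-65: 104×42/174 = 25.1034
  Non-fiction, Over 65: 104×51/174 = 30.4828
Contributions (O − E)²/E:
  (16 − 11.2644)²/11.2644 = 1.9909
  (12 − 21.3218)²/21.3218 = 4.0755
  (32 − 16.8966)²/16.8966 = 13.5005
  (10 − 20.5172)²/20.5172 = 5.3912
  (12 − 16.7356)²/16.7356 = 1.3400
  (41 − 31.6782)²/31.6782 = 2.7431
  (10 − 25.1034)²/25.1034 = 9.0869
  (41 − 30.4828)²/30.4828 = 3.6287
χ² = 1.9909 + 4.0755 + 13.5005 + 5.3912 + 1.3400 + 2.7431 + 9.0869 + 3.6287 = 41.757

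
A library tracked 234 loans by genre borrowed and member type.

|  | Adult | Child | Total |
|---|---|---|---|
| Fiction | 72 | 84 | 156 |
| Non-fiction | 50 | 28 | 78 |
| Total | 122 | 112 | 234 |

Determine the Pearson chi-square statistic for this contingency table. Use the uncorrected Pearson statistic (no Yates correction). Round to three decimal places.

Grand total N = 234.
Expected counts (row total × column total / N):
  Fiction, Adult: 156×122/234 = 81.3333
  Fiction, Child: 156×112/234 = 74.6667
  Non-fiction, Adult: 78×122/234 = 40.6667
  Non-fiction, Child: 78×112/234 = 37.3333
Contributions (O − E)²/E:
  (72 − 81.3333)²/81.3333 = 1.0710
  (84 − 74.6667)²/74.6667 = 1.1667
  (50 − 40.6667)²/40.6667 = 2.1421
  (28 − 37.3333)²/37.3333 = 2.3333
χ² = 1.0710 + 1.1667 + 2.1421 + 2.3333 = 6.713

6.713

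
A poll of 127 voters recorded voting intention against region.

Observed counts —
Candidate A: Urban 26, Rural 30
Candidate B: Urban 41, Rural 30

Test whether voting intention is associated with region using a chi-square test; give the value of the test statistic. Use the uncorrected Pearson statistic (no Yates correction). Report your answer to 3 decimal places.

1.609

Row totals: 56, 71. Column totals: 67, 60. Grand total N = 127.
Expected counts (row total × column total / N):
  Candidate A, Urban: 56×67/127 = 29.5433
  Candidate A, Rural: 56×60/127 = 26.4567
  Candidate B, Urban: 71×67/127 = 37.4567
  Candidate B, Rural: 71×60/127 = 33.5433
Contributions (O − E)²/E:
  (26 − 29.5433)²/29.5433 = 0.4250
  (30 − 26.4567)²/26.4567 = 0.4745
  (41 − 37.4567)²/37.4567 = 0.3352
  (30 − 33.5433)²/33.5433 = 0.3743
χ² = 0.4250 + 0.4745 + 0.3352 + 0.3743 = 1.609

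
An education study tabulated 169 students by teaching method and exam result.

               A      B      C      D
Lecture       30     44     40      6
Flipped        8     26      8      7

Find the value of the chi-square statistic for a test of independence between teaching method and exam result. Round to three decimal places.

10.865

Row totals: 120, 49. Column totals: 38, 70, 48, 13. Grand total N = 169.
Expected counts (row total × column total / N):
  Lecture, A: 120×38/169 = 26.9822
  Lecture, B: 120×70/169 = 49.7041
  Lecture, C: 120×48/169 = 34.0828
  Lecture, D: 120×13/169 = 9.2308
  Flipped, A: 49×38/169 = 11.0178
  Flipped, B: 49×70/169 = 20.2959
  Flipped, C: 49×48/169 = 13.9172
  Flipped, D: 49×13/169 = 3.7692
Contributions (O − E)²/E:
  (30 − 26.9822)²/26.9822 = 0.3375
  (44 − 49.7041)²/49.7041 = 0.6546
  (40 − 34.0828)²/34.0828 = 1.0273
  (6 − 9.2308)²/9.2308 = 1.1308
  (8 − 11.0178)²/11.0178 = 0.8266
  (26 − 20.2959)²/20.2959 = 1.6031
  (8 − 13.9172)²/13.9172 = 2.5158
  (7 − 3.7692)²/3.7692 = 2.7693
χ² = 0.3375 + 0.6546 + 1.0273 + 1.1308 + 0.8266 + 1.6031 + 2.5158 + 2.7693 = 10.865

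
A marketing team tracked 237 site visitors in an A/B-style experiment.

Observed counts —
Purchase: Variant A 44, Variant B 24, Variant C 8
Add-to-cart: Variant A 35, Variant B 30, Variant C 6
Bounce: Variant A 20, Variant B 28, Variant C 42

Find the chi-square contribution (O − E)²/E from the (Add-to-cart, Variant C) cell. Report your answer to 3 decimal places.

Row total (Add-to-cart) = 71; column total (Variant C) = 56; N = 237.
Expected count E = 71 × 56 / 237 = 16.7764.
Contribution = (O − E)²/E = (6 − 16.7764)² / 16.7764 = 6.922.

6.922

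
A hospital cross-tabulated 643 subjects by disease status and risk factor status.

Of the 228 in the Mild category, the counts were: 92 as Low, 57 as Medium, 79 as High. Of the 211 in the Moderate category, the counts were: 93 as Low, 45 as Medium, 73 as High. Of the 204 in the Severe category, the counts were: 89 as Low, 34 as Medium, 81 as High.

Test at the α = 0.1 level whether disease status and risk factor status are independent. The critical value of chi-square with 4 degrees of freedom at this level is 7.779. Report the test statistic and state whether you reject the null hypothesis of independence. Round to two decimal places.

4.96; fail to reject H₀

Row totals: 228, 211, 204. Column totals: 274, 136, 233. Grand total N = 643.
Expected counts (row total × column total / N):
  Mild, Low: 228×274/643 = 97.157
  Mild, Medium: 228×136/643 = 48.224
  Mild, High: 228×233/643 = 82.619
  Moderate, Low: 211×274/643 = 89.913
  Moderate, Medium: 211×136/643 = 44.628
  Moderate, High: 211×233/643 = 76.459
  Severe, Low: 204×274/643 = 86.930
  Severe, Medium: 204×136/643 = 43.148
  Severe, High: 204×233/643 = 73.922
Contributions (O − E)²/E:
  (92 − 97.157)²/97.157 = 0.2737
  (57 − 48.224)²/48.224 = 1.5971
  (79 − 82.619)²/82.619 = 0.1585
  (93 − 89.913)²/89.913 = 0.1060
  (45 − 44.628)²/44.628 = 0.0031
  (73 − 76.459)²/76.459 = 0.1565
  (89 − 86.930)²/86.930 = 0.0493
  (34 − 43.148)²/43.148 = 1.9395
  (81 − 73.922)²/73.922 = 0.6777
χ² = 0.2737 + 1.5971 + 0.1585 + 0.1060 + 0.0031 + 0.1565 + 0.0493 + 1.9395 + 0.6777 = 4.96
df = (3−1)(3−1) = 4. Since 4.96 < 7.779, fail to reject the null hypothesis of independence at α = 0.1.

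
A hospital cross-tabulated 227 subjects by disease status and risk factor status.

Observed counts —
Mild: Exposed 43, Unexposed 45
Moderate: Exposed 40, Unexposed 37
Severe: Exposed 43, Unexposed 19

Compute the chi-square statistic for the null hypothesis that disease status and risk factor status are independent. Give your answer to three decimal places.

Row totals: 88, 77, 62. Column totals: 126, 101. Grand total N = 227.
Expected counts (row total × column total / N):
  Mild, Exposed: 88×126/227 = 48.8458
  Mild, Unexposed: 88×101/227 = 39.1542
  Moderate, Exposed: 77×126/227 = 42.7401
  Moderate, Unexposed: 77×101/227 = 34.2599
  Severe, Exposed: 62×126/227 = 34.4141
  Severe, Unexposed: 62×101/227 = 27.5859
Contributions (O − E)²/E:
  (43 − 48.8458)²/48.8458 = 0.6996
  (45 − 39.1542)²/39.1542 = 0.8728
  (40 − 42.7401)²/42.7401 = 0.1757
  (37 − 34.2599)²/34.2599 = 0.2192
  (43 − 34.4141)²/34.4141 = 2.1421
  (19 − 27.5859)²/27.5859 = 2.6723
χ² = 0.6996 + 0.8728 + 0.1757 + 0.2192 + 2.1421 + 2.6723 = 6.782

6.782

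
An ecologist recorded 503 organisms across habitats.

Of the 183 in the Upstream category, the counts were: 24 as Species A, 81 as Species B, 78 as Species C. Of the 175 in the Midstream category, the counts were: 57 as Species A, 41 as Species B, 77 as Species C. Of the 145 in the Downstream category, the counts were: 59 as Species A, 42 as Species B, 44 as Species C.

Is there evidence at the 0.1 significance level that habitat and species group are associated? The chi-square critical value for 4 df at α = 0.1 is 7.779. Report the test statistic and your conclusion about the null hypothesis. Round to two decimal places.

Row totals: 183, 175, 145. Column totals: 140, 164, 199. Grand total N = 503.
Expected counts (row total × column total / N):
  Upstream, Species A: 183×140/503 = 50.934
  Upstream, Species B: 183×164/503 = 59.666
  Upstream, Species C: 183×199/503 = 72.400
  Midstream, Species A: 175×140/503 = 48.708
  Midstream, Species B: 175×164/503 = 57.058
  Midstream, Species C: 175×199/503 = 69.235
  Downstream, Species A: 145×140/503 = 40.358
  Downstream, Species B: 145×164/503 = 47.276
  Downstream, Species C: 145×199/503 = 57.366
Contributions (O − E)²/E:
  (24 − 50.934)²/50.934 = 14.2428
  (81 − 59.666)²/59.666 = 7.6281
  (78 − 72.400)²/72.400 = 0.4331
  (57 − 48.708)²/48.708 = 1.4116
  (41 − 57.058)²/57.058 = 4.5192
  (77 − 69.235)²/69.235 = 0.8709
  (59 − 40.358)²/40.358 = 8.6110
  (42 − 47.276)²/47.276 = 0.5888
  (44 − 57.366)²/57.366 = 3.1142
χ² = 14.2428 + 7.6281 + 0.4331 + 1.4116 + 4.5192 + 0.8709 + 8.6110 + 0.5888 + 3.1142 = 41.42
df = (3−1)(3−1) = 4. Since 41.42 > 7.779, reject the null hypothesis of independence at α = 0.1.

41.42; reject H₀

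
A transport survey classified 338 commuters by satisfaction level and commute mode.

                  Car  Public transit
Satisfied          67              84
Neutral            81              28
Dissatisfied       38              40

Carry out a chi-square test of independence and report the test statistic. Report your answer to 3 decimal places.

24.564

Row totals: 151, 109, 78. Column totals: 186, 152. Grand total N = 338.
Expected counts (row total × column total / N):
  Satisfied, Car: 151×186/338 = 83.09467
  Satisfied, Public transit: 151×152/338 = 67.90533
  Neutral, Car: 109×186/338 = 59.98225
  Neutral, Public transit: 109×152/338 = 49.01775
  Dissatisfied, Car: 78×186/338 = 42.92308
  Dissatisfied, Public transit: 78×152/338 = 35.07692
Contributions (O − E)²/E:
  (67 − 83.09467)²/83.09467 = 3.1174
  (84 − 67.90533)²/67.90533 = 3.8147
  (81 − 59.98225)²/59.98225 = 7.3646
  (28 − 49.01775)²/49.01775 = 9.0120
  (38 − 42.92308)²/42.92308 = 0.5647
  (40 − 35.07692)²/35.07692 = 0.6910
χ² = 3.1174 + 3.8147 + 7.3646 + 9.0120 + 0.5647 + 0.6910 = 24.564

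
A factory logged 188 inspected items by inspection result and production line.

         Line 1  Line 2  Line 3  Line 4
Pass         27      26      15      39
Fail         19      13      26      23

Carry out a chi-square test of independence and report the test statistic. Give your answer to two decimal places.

9.39

Row totals: 107, 81. Column totals: 46, 39, 41, 62. Grand total N = 188.
Expected counts (row total × column total / N):
  Pass, Line 1: 107×46/188 = 26.181
  Pass, Line 2: 107×39/188 = 22.197
  Pass, Line 3: 107×41/188 = 23.335
  Pass, Line 4: 107×62/188 = 35.287
  Fail, Line 1: 81×46/188 = 19.819
  Fail, Line 2: 81×39/188 = 16.803
  Fail, Line 3: 81×41/188 = 17.665
  Fail, Line 4: 81×62/188 = 26.713
Contributions (O − E)²/E:
  (27 − 26.181)²/26.181 = 0.0256
  (26 − 22.197)²/22.197 = 0.6516
  (15 − 23.335)²/23.335 = 2.9772
  (39 − 35.287)²/35.287 = 0.3907
  (19 − 19.819)²/19.819 = 0.0338
  (13 − 16.803)²/16.803 = 0.8607
  (26 − 17.665)²/17.665 = 3.9328
  (23 − 26.713)²/26.713 = 0.5161
χ² = 0.0256 + 0.6516 + 2.9772 + 0.3907 + 0.0338 + 0.8607 + 3.9328 + 0.5161 = 9.39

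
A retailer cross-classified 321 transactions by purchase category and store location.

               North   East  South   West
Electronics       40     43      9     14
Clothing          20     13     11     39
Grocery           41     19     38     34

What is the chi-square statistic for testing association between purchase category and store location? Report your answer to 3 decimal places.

Row totals: 106, 83, 132. Column totals: 101, 75, 58, 87. Grand total N = 321.
Expected counts (row total × column total / N):
  Electronics, North: 106×101/321 = 33.3520
  Electronics, East: 106×75/321 = 24.7664
  Electronics, South: 106×58/321 = 19.1526
  Electronics, West: 106×87/321 = 28.7290
  Clothing, North: 83×101/321 = 26.1153
  Clothing, East: 83×75/321 = 19.3925
  Clothing, South: 83×58/321 = 14.9969
  Clothing, West: 83×87/321 = 22.4953
  Grocery, North: 132×101/321 = 41.5327
  Grocery, East: 132×75/321 = 30.8411
  Grocery, South: 132×58/321 = 23.8505
  Grocery, West: 132×87/321 = 35.7757
Contributions (O − E)²/E:
  (40 − 33.3520)²/33.3520 = 1.3251
  (43 − 24.7664)²/24.7664 = 13.4240
  (9 − 19.1526)²/19.1526 = 5.3818
  (14 − 28.7290)²/28.7290 = 7.5514
  (20 − 26.1153)²/26.1153 = 1.4320
  (13 − 19.3925)²/19.3925 = 2.1072
  (11 − 14.9969)²/14.9969 = 1.0652
  (39 − 22.4953)²/22.4953 = 12.1094
  (41 − 41.5327)²/41.5327 = 0.0068
  (19 − 30.8411)²/30.8411 = 4.5463
  (38 − 23.8505)²/23.8505 = 8.3943
  (34 − 35.7757)²/35.7757 = 0.0881
χ² = 1.3251 + 13.4240 + 5.3818 + 7.5514 + 1.4320 + 2.1072 + 1.0652 + 12.1094 + 0.0068 + 4.5463 + 8.3943 + 0.0881 = 57.432

57.432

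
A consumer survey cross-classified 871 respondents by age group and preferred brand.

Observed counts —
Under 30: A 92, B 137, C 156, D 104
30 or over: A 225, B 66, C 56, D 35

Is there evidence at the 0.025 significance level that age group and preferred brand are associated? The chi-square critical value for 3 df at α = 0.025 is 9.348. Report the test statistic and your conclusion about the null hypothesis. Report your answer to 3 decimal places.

Row totals: 489, 382. Column totals: 317, 203, 212, 139. Grand total N = 871.
Expected counts (row total × column total / N):
  Under 30, A: 489×317/871 = 177.9713
  Under 30, B: 489×203/871 = 113.9690
  Under 30, C: 489×212/871 = 119.0218
  Under 30, D: 489×139/871 = 78.0379
  30 or over, A: 382×317/871 = 139.0287
  30 or over, B: 382×203/871 = 89.0310
  30 or over, C: 382×212/871 = 92.9782
  30 or over, D: 382×139/871 = 60.9621
Contributions (O − E)²/E:
  (92 − 177.9713)²/177.9713 = 41.5295
  (137 − 113.9690)²/113.9690 = 4.6541
  (156 − 119.0218)²/119.0218 = 11.4885
  (104 − 78.0379)²/78.0379 = 8.6372
  (225 − 139.0287)²/139.0287 = 53.1621
  (66 − 89.0310)²/89.0310 = 5.9578
  (56 − 92.9782)²/92.9782 = 14.7065
  (35 − 60.9621)²/60.9621 = 11.0566
χ² = 41.5295 + 4.6541 + 11.4885 + 8.6372 + 53.1621 + 5.9578 + 14.7065 + 11.0566 = 151.192
df = (2−1)(4−1) = 3. Since 151.192 > 9.348, reject the null hypothesis of independence at α = 0.025.

151.192; reject H₀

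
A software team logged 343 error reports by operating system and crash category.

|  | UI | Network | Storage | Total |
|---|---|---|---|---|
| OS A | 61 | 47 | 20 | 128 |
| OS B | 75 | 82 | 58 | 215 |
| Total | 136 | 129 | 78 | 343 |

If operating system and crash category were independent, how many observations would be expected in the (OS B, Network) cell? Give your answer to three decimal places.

Row total (OS B) = 215; column total (Network) = 129; grand total N = 343.
Expected count = (row total × column total) / N = 215 × 129 / 343 = 80.860.

80.860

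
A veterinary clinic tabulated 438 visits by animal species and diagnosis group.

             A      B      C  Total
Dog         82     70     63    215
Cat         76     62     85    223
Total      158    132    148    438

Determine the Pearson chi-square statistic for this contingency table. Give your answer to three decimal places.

3.838

Grand total N = 438.
Expected counts (row total × column total / N):
  Dog, A: 215×158/438 = 77.5571
  Dog, B: 215×132/438 = 64.7945
  Dog, C: 215×148/438 = 72.6484
  Cat, A: 223×158/438 = 80.4429
  Cat, B: 223×132/438 = 67.2055
  Cat, C: 223×148/438 = 75.3516
Contributions (O − E)²/E:
  (82 − 77.5571)²/77.5571 = 0.2545
  (70 − 64.7945)²/64.7945 = 0.4182
  (63 − 72.6484)²/72.6484 = 1.2814
  (76 − 80.4429)²/80.4429 = 0.2454
  (62 − 67.2055)²/67.2055 = 0.4032
  (85 − 75.3516)²/75.3516 = 1.2354
χ² = 0.2545 + 0.4182 + 1.2814 + 0.2454 + 0.4032 + 1.2354 = 3.838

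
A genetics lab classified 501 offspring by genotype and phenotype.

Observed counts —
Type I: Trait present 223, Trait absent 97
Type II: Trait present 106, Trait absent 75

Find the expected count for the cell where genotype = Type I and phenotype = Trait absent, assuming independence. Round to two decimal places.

Row total (Type I) = 320; column total (Trait absent) = 172; grand total N = 501.
Expected count = (row total × column total) / N = 320 × 172 / 501 = 109.86.

109.86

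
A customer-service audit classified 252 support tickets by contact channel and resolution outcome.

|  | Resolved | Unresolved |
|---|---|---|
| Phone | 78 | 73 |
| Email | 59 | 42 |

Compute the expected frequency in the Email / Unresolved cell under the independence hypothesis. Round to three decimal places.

46.091

Row total (Email) = 101; column total (Unresolved) = 115; grand total N = 252.
Expected count = (row total × column total) / N = 101 × 115 / 252 = 46.091.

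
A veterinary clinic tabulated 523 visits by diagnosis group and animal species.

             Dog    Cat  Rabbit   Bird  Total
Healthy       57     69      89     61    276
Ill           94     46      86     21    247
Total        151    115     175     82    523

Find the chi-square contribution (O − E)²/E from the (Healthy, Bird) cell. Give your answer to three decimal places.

Row total (Healthy) = 276; column total (Bird) = 82; N = 523.
Expected count E = 276 × 82 / 523 = 43.2734.
Contribution = (O − E)²/E = (61 − 43.2734)² / 43.2734 = 7.262.

7.262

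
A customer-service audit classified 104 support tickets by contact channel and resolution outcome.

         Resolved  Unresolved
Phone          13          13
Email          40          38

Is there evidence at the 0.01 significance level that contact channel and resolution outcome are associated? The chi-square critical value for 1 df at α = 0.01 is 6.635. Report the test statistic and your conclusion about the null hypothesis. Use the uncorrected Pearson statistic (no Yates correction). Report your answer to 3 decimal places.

Row totals: 26, 78. Column totals: 53, 51. Grand total N = 104.
Expected counts (row total × column total / N):
  Phone, Resolved: 26×53/104 = 13.2500
  Phone, Unresolved: 26×51/104 = 12.7500
  Email, Resolved: 78×53/104 = 39.7500
  Email, Unresolved: 78×51/104 = 38.2500
Contributions (O − E)²/E:
  (13 − 13.2500)²/13.2500 = 0.0047
  (13 − 12.7500)²/12.7500 = 0.0049
  (40 − 39.7500)²/39.7500 = 0.0016
  (38 − 38.2500)²/38.2500 = 0.0016
χ² = 0.0047 + 0.0049 + 0.0016 + 0.0016 = 0.013
df = (2−1)(2−1) = 1. Since 0.013 < 6.635, fail to reject the null hypothesis of independence at α = 0.01.

0.013; fail to reject H₀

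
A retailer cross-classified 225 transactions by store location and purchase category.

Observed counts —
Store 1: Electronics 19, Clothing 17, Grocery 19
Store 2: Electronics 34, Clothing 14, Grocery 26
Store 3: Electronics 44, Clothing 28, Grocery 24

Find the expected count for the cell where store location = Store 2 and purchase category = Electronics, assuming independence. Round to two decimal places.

Row total (Store 2) = 74; column total (Electronics) = 97; grand total N = 225.
Expected count = (row total × column total) / N = 74 × 97 / 225 = 31.90.

31.90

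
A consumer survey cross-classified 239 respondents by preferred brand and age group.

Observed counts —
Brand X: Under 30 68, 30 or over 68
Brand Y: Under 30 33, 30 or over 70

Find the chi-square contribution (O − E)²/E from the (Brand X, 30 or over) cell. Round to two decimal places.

Row total (Brand X) = 136; column total (30 or over) = 138; N = 239.
Expected count E = 136 × 138 / 239 = 78.527.
Contribution = (O − E)²/E = (68 − 78.527)² / 78.527 = 1.41.

1.41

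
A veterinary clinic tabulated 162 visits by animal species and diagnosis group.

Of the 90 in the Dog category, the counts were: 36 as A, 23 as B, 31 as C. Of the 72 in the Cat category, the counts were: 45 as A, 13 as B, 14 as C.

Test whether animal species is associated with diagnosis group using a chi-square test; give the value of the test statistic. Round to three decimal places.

Row totals: 90, 72. Column totals: 81, 36, 45. Grand total N = 162.
Expected counts (row total × column total / N):
  Dog, A: 90×81/162 = 45.0000
  Dog, B: 90×36/162 = 20.0000
  Dog, C: 90×45/162 = 25.0000
  Cat, A: 72×81/162 = 36.0000
  Cat, B: 72×36/162 = 16.0000
  Cat, C: 72×45/162 = 20.0000
Contributions (O − E)²/E:
  (36 − 45.0000)²/45.0000 = 1.8000
  (23 − 20.0000)²/20.0000 = 0.4500
  (31 − 25.0000)²/25.0000 = 1.4400
  (45 − 36.0000)²/36.0000 = 2.2500
  (13 − 16.0000)²/16.0000 = 0.5625
  (14 − 20.0000)²/20.0000 = 1.8000
χ² = 1.8000 + 0.4500 + 1.4400 + 2.2500 + 0.5625 + 1.8000 = 8.303

8.303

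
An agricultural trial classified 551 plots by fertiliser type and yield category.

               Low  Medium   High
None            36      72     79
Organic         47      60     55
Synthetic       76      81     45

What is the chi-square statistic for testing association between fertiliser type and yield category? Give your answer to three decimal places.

Row totals: 187, 162, 202. Column totals: 159, 213, 179. Grand total N = 551.
Expected counts (row total × column total / N):
  None, Low: 187×159/551 = 53.9619
  None, Medium: 187×213/551 = 72.2886
  None, High: 187×179/551 = 60.7495
  Organic, Low: 162×159/551 = 46.7477
  Organic, Medium: 162×213/551 = 62.6243
  Organic, High: 162×179/551 = 52.6279
  Synthetic, Low: 202×159/551 = 58.2904
  Synthetic, Medium: 202×213/551 = 78.0871
  Synthetic, High: 202×179/551 = 65.6225
Contributions (O − E)²/E:
  (36 − 53.9619)²/53.9619 = 5.9788
  (72 − 72.2886)²/72.2886 = 0.0012
  (79 − 60.7495)²/60.7495 = 5.4829
  (47 − 46.7477)²/46.7477 = 0.0014
  (60 − 62.6243)²/62.6243 = 0.1100
  (55 − 52.6279)²/52.6279 = 0.1069
  (76 − 58.2904)²/58.2904 = 5.3805
  (81 − 78.0871)²/78.0871 = 0.1087
  (45 − 65.6225)²/65.6225 = 6.4808
χ² = 5.9788 + 0.0012 + 5.4829 + 0.0014 + 0.1100 + 0.1069 + 5.3805 + 0.1087 + 6.4808 = 23.651

23.651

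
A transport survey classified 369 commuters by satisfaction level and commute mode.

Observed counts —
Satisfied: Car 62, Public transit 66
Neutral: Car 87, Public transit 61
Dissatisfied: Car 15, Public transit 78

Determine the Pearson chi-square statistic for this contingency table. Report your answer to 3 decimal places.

43.350

Row totals: 128, 148, 93. Column totals: 164, 205. Grand total N = 369.
Expected counts (row total × column total / N):
  Satisfied, Car: 128×164/369 = 56.88889
  Satisfied, Public transit: 128×205/369 = 71.11111
  Neutral, Car: 148×164/369 = 65.77778
  Neutral, Public transit: 148×205/369 = 82.22222
  Dissatisfied, Car: 93×164/369 = 41.33333
  Dissatisfied, Public transit: 93×205/369 = 51.66667
Contributions (O − E)²/E:
  (62 − 56.88889)²/56.88889 = 0.4592
  (66 − 71.11111)²/71.11111 = 0.3674
  (87 − 65.77778)²/65.77778 = 6.8470
  (61 − 82.22222)²/82.22222 = 5.4776
  (15 − 41.33333)²/41.33333 = 16.7769
  (78 − 51.66667)²/51.66667 = 13.4215
χ² = 0.4592 + 0.3674 + 6.8470 + 5.4776 + 16.7769 + 13.4215 = 43.350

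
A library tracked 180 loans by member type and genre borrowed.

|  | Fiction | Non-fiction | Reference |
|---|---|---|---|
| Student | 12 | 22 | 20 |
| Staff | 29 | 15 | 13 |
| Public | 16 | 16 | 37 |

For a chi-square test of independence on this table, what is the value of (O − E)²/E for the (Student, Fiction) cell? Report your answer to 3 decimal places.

1.521

Row total (Student) = 54; column total (Fiction) = 57; N = 180.
Expected count E = 54 × 57 / 180 = 17.1000.
Contribution = (O − E)²/E = (12 − 17.1000)² / 17.1000 = 1.521.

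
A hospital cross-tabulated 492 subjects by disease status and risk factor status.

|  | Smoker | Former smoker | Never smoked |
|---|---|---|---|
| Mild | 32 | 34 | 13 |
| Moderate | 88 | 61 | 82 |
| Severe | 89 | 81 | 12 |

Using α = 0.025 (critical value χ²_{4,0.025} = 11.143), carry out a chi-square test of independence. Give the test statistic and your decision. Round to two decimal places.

Row totals: 79, 231, 182. Column totals: 209, 176, 107. Grand total N = 492.
Expected counts (row total × column total / N):
  Mild, Smoker: 79×209/492 = 33.559
  Mild, Former smoker: 79×176/492 = 28.260
  Mild, Never smoked: 79×107/492 = 17.181
  Moderate, Smoker: 231×209/492 = 98.128
  Moderate, Former smoker: 231×176/492 = 82.634
  Moderate, Never smoked: 231×107/492 = 50.238
  Severe, Smoker: 182×209/492 = 77.313
  Severe, Former smoker: 182×176/492 = 65.106
  Severe, Never smoked: 182×107/492 = 39.581
Contributions (O − E)²/E:
  (32 − 33.559)²/33.559 = 0.0724
  (34 − 28.260)²/28.260 = 1.1659
  (13 − 17.181)²/17.181 = 1.0174
  (88 − 98.128)²/98.128 = 1.0453
  (61 − 82.634)²/82.634 = 5.6639
  (82 − 50.238)²/50.238 = 20.0809
  (89 − 77.313)²/77.313 = 1.7667
  (81 − 65.106)²/65.106 = 3.8801
  (12 − 39.581)²/39.581 = 19.2191
χ² = 0.0724 + 1.1659 + 1.0174 + 1.0453 + 5.6639 + 20.0809 + 1.7667 + 3.8801 + 19.2191 = 53.91
df = (3−1)(3−1) = 4. Since 53.91 > 11.143, reject the null hypothesis of independence at α = 0.025.

53.91; reject H₀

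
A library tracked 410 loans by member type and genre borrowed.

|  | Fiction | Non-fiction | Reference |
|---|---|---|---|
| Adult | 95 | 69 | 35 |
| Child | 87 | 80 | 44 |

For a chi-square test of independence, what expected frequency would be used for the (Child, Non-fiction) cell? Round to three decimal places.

Row total (Child) = 211; column total (Non-fiction) = 149; grand total N = 410.
Expected count = (row total × column total) / N = 211 × 149 / 410 = 76.680.

76.680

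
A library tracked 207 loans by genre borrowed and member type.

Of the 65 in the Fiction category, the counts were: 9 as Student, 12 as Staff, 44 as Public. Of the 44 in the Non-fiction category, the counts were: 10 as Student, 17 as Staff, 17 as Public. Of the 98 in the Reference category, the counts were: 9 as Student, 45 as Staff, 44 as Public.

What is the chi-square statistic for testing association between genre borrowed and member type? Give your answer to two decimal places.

18.11

Row totals: 65, 44, 98. Column totals: 28, 74, 105. Grand total N = 207.
Expected counts (row total × column total / N):
  Fiction, Student: 65×28/207 = 8.7923
  Fiction, Staff: 65×74/207 = 23.2367
  Fiction, Public: 65×105/207 = 32.9710
  Non-fiction, Student: 44×28/207 = 5.9517
  Non-fiction, Staff: 44×74/207 = 15.7295
  Non-fiction, Public: 44×105/207 = 22.3188
  Reference, Student: 98×28/207 = 13.2560
  Reference, Staff: 98×74/207 = 35.0338
  Reference, Public: 98×105/207 = 49.7101
Contributions (O − E)²/E:
  (9 − 8.7923)²/8.7923 = 0.0049
  (12 − 23.2367)²/23.2367 = 5.4338
  (44 − 32.9710)²/32.9710 = 3.6893
  (10 − 5.9517)²/5.9517 = 2.7536
  (17 − 15.7295)²/15.7295 = 0.1026
  (17 − 22.3188)²/22.3188 = 1.2675
  (9 − 13.2560)²/13.2560 = 1.3664
  (45 − 35.0338)²/35.0338 = 2.8351
  (44 − 49.7101)²/49.7101 = 0.6559
χ² = 0.0049 + 5.4338 + 3.6893 + 2.7536 + 0.1026 + 1.2675 + 1.3664 + 2.8351 + 0.6559 = 18.11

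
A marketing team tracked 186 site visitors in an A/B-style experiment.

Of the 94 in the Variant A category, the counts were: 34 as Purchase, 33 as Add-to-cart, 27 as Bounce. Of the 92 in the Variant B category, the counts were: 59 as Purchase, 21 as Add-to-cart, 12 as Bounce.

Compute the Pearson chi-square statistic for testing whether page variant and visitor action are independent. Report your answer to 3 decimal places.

Row totals: 94, 92. Column totals: 93, 54, 39. Grand total N = 186.
Expected counts (row total × column total / N):
  Variant A, Purchase: 94×93/186 = 47.0000
  Variant A, Add-to-cart: 94×54/186 = 27.2903
  Variant A, Bounce: 94×39/186 = 19.7097
  Variant B, Purchase: 92×93/186 = 46.0000
  Variant B, Add-to-cart: 92×54/186 = 26.7097
  Variant B, Bounce: 92×39/186 = 19.2903
Contributions (O − E)²/E:
  (34 − 47.0000)²/47.0000 = 3.5957
  (33 − 27.2903)²/27.2903 = 1.1946
  (27 − 19.7097)²/19.7097 = 2.6966
  (59 − 46.0000)²/46.0000 = 3.6739
  (21 − 26.7097)²/26.7097 = 1.2206
  (12 − 19.2903)²/19.2903 = 2.7552
χ² = 3.5957 + 1.1946 + 2.6966 + 3.6739 + 1.2206 + 2.7552 = 15.137

15.137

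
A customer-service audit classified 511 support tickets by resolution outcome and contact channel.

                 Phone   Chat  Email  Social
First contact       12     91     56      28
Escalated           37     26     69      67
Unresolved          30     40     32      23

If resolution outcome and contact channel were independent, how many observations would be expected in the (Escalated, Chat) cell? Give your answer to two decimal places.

61.14

Row total (Escalated) = 199; column total (Chat) = 157; grand total N = 511.
Expected count = (row total × column total) / N = 199 × 157 / 511 = 61.14.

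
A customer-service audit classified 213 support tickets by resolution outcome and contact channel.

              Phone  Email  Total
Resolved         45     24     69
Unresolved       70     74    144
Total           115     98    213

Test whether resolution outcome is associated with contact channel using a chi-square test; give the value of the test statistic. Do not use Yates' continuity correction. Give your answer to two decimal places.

Grand total N = 213.
Expected counts (row total × column total / N):
  Resolved, Phone: 69×115/213 = 37.254
  Resolved, Email: 69×98/213 = 31.746
  Unresolved, Phone: 144×115/213 = 77.746
  Unresolved, Email: 144×98/213 = 66.254
Contributions (O − E)²/E:
  (45 − 37.254)²/37.254 = 1.6106
  (24 − 31.746)²/31.746 = 1.8900
  (70 − 77.746)²/77.746 = 0.7718
  (74 − 66.254)²/66.254 = 0.9056
χ² = 1.6106 + 1.8900 + 0.7718 + 0.9056 = 5.18

5.18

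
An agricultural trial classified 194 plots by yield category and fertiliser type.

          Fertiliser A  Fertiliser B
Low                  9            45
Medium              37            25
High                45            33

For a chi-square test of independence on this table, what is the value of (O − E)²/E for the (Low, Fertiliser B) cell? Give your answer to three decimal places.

9.301

Row total (Low) = 54; column total (Fertiliser B) = 103; N = 194.
Expected count E = 54 × 103 / 194 = 28.6701.
Contribution = (O − E)²/E = (45 − 28.6701)² / 28.6701 = 9.301.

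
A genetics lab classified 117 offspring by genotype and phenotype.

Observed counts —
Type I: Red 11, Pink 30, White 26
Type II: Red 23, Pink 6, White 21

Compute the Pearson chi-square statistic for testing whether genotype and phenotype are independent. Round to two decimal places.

18.69

Row totals: 67, 50. Column totals: 34, 36, 47. Grand total N = 117.
Expected counts (row total × column total / N):
  Type I, Red: 67×34/117 = 19.470
  Type I, Pink: 67×36/117 = 20.615
  Type I, White: 67×47/117 = 26.915
  Type II, Red: 50×34/117 = 14.530
  Type II, Pink: 50×36/117 = 15.385
  Type II, White: 50×47/117 = 20.085
Contributions (O − E)²/E:
  (11 − 19.470)²/19.470 = 3.6847
  (30 − 20.615)²/20.615 = 4.2725
  (26 − 26.915)²/26.915 = 0.0311
  (23 − 14.530)²/14.530 = 4.9374
  (6 − 15.385)²/15.385 = 5.7249
  (21 − 20.085)²/20.085 = 0.0417
χ² = 3.6847 + 4.2725 + 0.0311 + 4.9374 + 5.7249 + 0.0417 = 18.69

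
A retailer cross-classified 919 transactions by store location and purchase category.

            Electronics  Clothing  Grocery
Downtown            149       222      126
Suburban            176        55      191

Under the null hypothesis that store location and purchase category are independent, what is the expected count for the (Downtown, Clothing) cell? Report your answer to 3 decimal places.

149.803

Row total (Downtown) = 497; column total (Clothing) = 277; grand total N = 919.
Expected count = (row total × column total) / N = 497 × 277 / 919 = 149.803.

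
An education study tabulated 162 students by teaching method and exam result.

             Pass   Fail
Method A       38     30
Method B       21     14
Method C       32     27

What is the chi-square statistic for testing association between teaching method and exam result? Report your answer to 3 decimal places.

Row totals: 68, 35, 59. Column totals: 91, 71. Grand total N = 162.
Expected counts (row total × column total / N):
  Method A, Pass: 68×91/162 = 38.1975
  Method A, Fail: 68×71/162 = 29.8025
  Method B, Pass: 35×91/162 = 19.6605
  Method B, Fail: 35×71/162 = 15.3395
  Method C, Pass: 59×91/162 = 33.1420
  Method C, Fail: 59×71/162 = 25.8580
Contributions (O − E)²/E:
  (38 − 38.1975)²/38.1975 = 0.0010
  (30 − 29.8025)²/29.8025 = 0.0013
  (21 − 19.6605)²/19.6605 = 0.0913
  (14 − 15.3395)²/15.3395 = 0.1170
  (32 − 33.1420)²/33.1420 = 0.0394
  (27 − 25.8580)²/25.8580 = 0.0504
χ² = 0.0010 + 0.0013 + 0.0913 + 0.1170 + 0.0394 + 0.0504 = 0.300

0.300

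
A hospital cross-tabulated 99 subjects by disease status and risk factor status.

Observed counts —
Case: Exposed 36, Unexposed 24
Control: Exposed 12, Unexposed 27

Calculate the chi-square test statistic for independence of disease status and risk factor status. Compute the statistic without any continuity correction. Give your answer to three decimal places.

8.086

Row totals: 60, 39. Column totals: 48, 51. Grand total N = 99.
Expected counts (row total × column total / N):
  Case, Exposed: 60×48/99 = 29.0909
  Case, Unexposed: 60×51/99 = 30.9091
  Control, Exposed: 39×48/99 = 18.9091
  Control, Unexposed: 39×51/99 = 20.0909
Contributions (O − E)²/E:
  (36 − 29.0909)²/29.0909 = 1.6409
  (24 − 30.9091)²/30.9091 = 1.5444
  (12 − 18.9091)²/18.9091 = 2.5245
  (27 − 20.0909)²/20.0909 = 2.3760
χ² = 1.6409 + 1.5444 + 2.5245 + 2.3760 = 8.086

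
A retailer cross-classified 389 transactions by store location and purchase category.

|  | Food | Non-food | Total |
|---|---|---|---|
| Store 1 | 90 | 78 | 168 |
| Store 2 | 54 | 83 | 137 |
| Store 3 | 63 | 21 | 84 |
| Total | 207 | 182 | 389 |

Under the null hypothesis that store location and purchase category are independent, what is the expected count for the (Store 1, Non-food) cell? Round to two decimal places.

78.60

Row total (Store 1) = 168; column total (Non-food) = 182; grand total N = 389.
Expected count = (row total × column total) / N = 168 × 182 / 389 = 78.60.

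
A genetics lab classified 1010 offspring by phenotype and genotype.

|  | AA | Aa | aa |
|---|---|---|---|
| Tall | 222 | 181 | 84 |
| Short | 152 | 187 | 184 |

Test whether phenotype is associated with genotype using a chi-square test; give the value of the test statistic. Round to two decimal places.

49.29

Row totals: 487, 523. Column totals: 374, 368, 268. Grand total N = 1010.
Expected counts (row total × column total / N):
  Tall, AA: 487×374/1010 = 180.335
  Tall, Aa: 487×368/1010 = 177.442
  Tall, aa: 487×268/1010 = 129.224
  Short, AA: 523×374/1010 = 193.665
  Short, Aa: 523×368/1010 = 190.558
  Short, aa: 523×268/1010 = 138.776
Contributions (O − E)²/E:
  (222 − 180.335)²/180.335 = 9.6264
  (181 − 177.442)²/177.442 = 0.0713
  (84 − 129.224)²/129.224 = 15.8269
  (152 − 193.665)²/193.665 = 8.9638
  (187 − 190.558)²/190.558 = 0.0664
  (184 − 138.776)²/138.776 = 14.7375
χ² = 9.6264 + 0.0713 + 15.8269 + 8.9638 + 0.0664 + 14.7375 = 49.29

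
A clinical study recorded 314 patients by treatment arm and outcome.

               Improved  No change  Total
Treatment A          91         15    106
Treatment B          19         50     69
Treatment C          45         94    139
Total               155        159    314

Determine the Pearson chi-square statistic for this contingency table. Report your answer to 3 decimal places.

Grand total N = 314.
Expected counts (row total × column total / N):
  Treatment A, Improved: 106×155/314 = 52.32484
  Treatment A, No change: 106×159/314 = 53.67516
  Treatment B, Improved: 69×155/314 = 34.06051
  Treatment B, No change: 69×159/314 = 34.93949
  Treatment C, Improved: 139×155/314 = 68.61465
  Treatment C, No change: 139×159/314 = 70.38535
Contributions (O − E)²/E:
  (91 − 52.32484)²/52.32484 = 28.5862
  (15 − 53.67516)²/53.67516 = 27.8670
  (19 − 34.06051)²/34.06051 = 6.6593
  (50 − 34.93949)²/34.93949 = 6.4918
  (45 − 68.61465)²/68.61465 = 8.1273
  (94 − 70.38535)²/70.38535 = 7.9228
χ² = 28.5862 + 27.8670 + 6.6593 + 6.4918 + 8.1273 + 7.9228 = 85.654

85.654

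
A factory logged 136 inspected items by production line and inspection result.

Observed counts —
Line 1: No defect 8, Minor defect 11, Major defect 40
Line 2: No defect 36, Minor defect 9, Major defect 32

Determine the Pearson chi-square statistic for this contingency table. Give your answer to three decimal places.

Row totals: 59, 77. Column totals: 44, 20, 72. Grand total N = 136.
Expected counts (row total × column total / N):
  Line 1, No defect: 59×44/136 = 19.0882
  Line 1, Minor defect: 59×20/136 = 8.6765
  Line 1, Major defect: 59×72/136 = 31.2353
  Line 2, No defect: 77×44/136 = 24.9118
  Line 2, Minor defect: 77×20/136 = 11.3235
  Line 2, Major defect: 77×72/136 = 40.7647
Contributions (O − E)²/E:
  (8 − 19.0882)²/19.0882 = 6.4411
  (11 − 8.6765)²/8.6765 = 0.6222
  (40 − 31.2353)²/31.2353 = 2.4594
  (36 − 24.9118)²/24.9118 = 4.9353
  (9 − 11.3235)²/11.3235 = 0.4768
  (32 − 40.7647)²/40.7647 = 1.8845
χ² = 6.4411 + 0.6222 + 2.4594 + 4.9353 + 0.4768 + 1.8845 = 16.819

16.819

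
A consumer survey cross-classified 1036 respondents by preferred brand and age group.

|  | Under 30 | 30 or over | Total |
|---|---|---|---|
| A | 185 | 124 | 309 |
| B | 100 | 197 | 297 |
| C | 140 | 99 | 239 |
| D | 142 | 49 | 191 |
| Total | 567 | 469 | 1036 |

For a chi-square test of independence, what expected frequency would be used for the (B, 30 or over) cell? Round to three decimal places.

134.453

Row total (B) = 297; column total (30 or over) = 469; grand total N = 1036.
Expected count = (row total × column total) / N = 297 × 469 / 1036 = 134.453.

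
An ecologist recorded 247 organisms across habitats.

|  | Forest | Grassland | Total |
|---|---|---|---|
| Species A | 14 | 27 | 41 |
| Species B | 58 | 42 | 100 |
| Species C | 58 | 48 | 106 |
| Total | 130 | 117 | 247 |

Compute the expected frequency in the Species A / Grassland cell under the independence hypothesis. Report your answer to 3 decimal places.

Row total (Species A) = 41; column total (Grassland) = 117; grand total N = 247.
Expected count = (row total × column total) / N = 41 × 117 / 247 = 19.421.

19.421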